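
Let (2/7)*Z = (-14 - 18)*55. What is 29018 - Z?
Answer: 35178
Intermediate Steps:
Z = -6160 (Z = 7*((-14 - 18)*55)/2 = 7*(-32*55)/2 = (7/2)*(-1760) = -6160)
29018 - Z = 29018 - 1*(-6160) = 29018 + 6160 = 35178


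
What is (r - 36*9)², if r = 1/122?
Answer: 1562383729/14884 ≈ 1.0497e+5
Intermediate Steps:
r = 1/122 ≈ 0.0081967
(r - 36*9)² = (1/122 - 36*9)² = (1/122 - 324)² = (-39527/122)² = 1562383729/14884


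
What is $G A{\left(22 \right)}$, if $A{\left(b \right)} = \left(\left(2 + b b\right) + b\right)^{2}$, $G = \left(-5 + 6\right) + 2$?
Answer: $774192$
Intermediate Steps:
$G = 3$ ($G = 1 + 2 = 3$)
$A{\left(b \right)} = \left(2 + b + b^{2}\right)^{2}$ ($A{\left(b \right)} = \left(\left(2 + b^{2}\right) + b\right)^{2} = \left(2 + b + b^{2}\right)^{2}$)
$G A{\left(22 \right)} = 3 \left(2 + 22 + 22^{2}\right)^{2} = 3 \left(2 + 22 + 484\right)^{2} = 3 \cdot 508^{2} = 3 \cdot 258064 = 774192$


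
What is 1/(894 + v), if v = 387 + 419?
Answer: 1/1700 ≈ 0.00058824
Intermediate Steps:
v = 806
1/(894 + v) = 1/(894 + 806) = 1/1700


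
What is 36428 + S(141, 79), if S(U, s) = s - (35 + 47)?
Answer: 36425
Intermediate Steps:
S(U, s) = -82 + s (S(U, s) = s - 1*82 = s - 82 = -82 + s)
36428 + S(141, 79) = 36428 + (-82 + 79) = 36428 - 3 = 36425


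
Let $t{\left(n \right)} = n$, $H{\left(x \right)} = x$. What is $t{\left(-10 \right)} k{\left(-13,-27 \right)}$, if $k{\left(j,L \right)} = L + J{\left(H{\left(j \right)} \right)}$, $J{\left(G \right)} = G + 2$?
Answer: $380$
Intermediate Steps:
$J{\left(G \right)} = 2 + G$
$k{\left(j,L \right)} = 2 + L + j$ ($k{\left(j,L \right)} = L + \left(2 + j\right) = 2 + L + j$)
$t{\left(-10 \right)} k{\left(-13,-27 \right)} = - 10 \left(2 - 27 - 13\right) = \left(-10\right) \left(-38\right) = 380$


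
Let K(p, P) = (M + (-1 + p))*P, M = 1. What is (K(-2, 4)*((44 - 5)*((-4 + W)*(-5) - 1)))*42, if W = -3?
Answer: -445536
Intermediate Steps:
K(p, P) = P*p (K(p, P) = (1 + (-1 + p))*P = p*P = P*p)
(K(-2, 4)*((44 - 5)*((-4 + W)*(-5) - 1)))*42 = ((4*(-2))*((44 - 5)*((-4 - 3)*(-5) - 1)))*42 = -312*(-7*(-5) - 1)*42 = -312*(35 - 1)*42 = -312*34*42 = -8*1326*42 = -10608*42 = -445536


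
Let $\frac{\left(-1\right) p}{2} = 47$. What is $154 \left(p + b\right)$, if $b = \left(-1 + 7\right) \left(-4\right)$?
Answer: $-18172$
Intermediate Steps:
$p = -94$ ($p = \left(-2\right) 47 = -94$)
$b = -24$ ($b = 6 \left(-4\right) = -24$)
$154 \left(p + b\right) = 154 \left(-94 - 24\right) = 154 \left(-118\right) = -18172$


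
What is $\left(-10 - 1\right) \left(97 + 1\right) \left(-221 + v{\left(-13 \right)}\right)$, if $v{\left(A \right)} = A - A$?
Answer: $238238$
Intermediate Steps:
$v{\left(A \right)} = 0$
$\left(-10 - 1\right) \left(97 + 1\right) \left(-221 + v{\left(-13 \right)}\right) = \left(-10 - 1\right) \left(97 + 1\right) \left(-221 + 0\right) = - 11 \cdot 98 \left(-221\right) = \left(-11\right) \left(-21658\right) = 238238$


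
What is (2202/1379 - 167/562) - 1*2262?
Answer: -1752038245/774998 ≈ -2260.7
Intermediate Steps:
(2202/1379 - 167/562) - 1*2262 = (2202*(1/1379) - 167*1/562) - 2262 = (2202/1379 - 167/562) - 2262 = 1007231/774998 - 2262 = -1752038245/774998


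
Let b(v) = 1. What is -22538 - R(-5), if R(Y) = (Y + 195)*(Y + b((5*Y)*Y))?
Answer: -21778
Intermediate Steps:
R(Y) = (1 + Y)*(195 + Y) (R(Y) = (Y + 195)*(Y + 1) = (195 + Y)*(1 + Y) = (1 + Y)*(195 + Y))
-22538 - R(-5) = -22538 - (195 + (-5)**2 + 196*(-5)) = -22538 - (195 + 25 - 980) = -22538 - 1*(-760) = -22538 + 760 = -21778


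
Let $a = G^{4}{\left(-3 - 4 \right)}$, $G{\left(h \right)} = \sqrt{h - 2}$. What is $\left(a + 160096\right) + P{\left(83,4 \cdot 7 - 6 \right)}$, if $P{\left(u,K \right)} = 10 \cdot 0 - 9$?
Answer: $160168$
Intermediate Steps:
$P{\left(u,K \right)} = -9$ ($P{\left(u,K \right)} = 0 - 9 = -9$)
$G{\left(h \right)} = \sqrt{-2 + h}$
$a = 81$ ($a = \left(\sqrt{-2 - 7}\right)^{4} = \left(\sqrt{-9}\right)^{4} = \left(3 i\right)^{4} = 81$)
$\left(a + 160096\right) + P{\left(83,4 \cdot 7 - 6 \right)} = \left(81 + 160096\right) - 9 = 160177 - 9 = 160168$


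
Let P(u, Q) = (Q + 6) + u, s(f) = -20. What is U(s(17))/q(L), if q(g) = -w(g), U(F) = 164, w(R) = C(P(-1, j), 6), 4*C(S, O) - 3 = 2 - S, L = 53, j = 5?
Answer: 656/5 ≈ 131.20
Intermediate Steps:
P(u, Q) = 6 + Q + u (P(u, Q) = (6 + Q) + u = 6 + Q + u)
C(S, O) = 5/4 - S/4 (C(S, O) = 3/4 + (2 - S)/4 = 3/4 + (1/2 - S/4) = 5/4 - S/4)
w(R) = -5/4 (w(R) = 5/4 - (6 + 5 - 1)/4 = 5/4 - 1/4*10 = 5/4 - 5/2 = -5/4)
q(g) = 5/4 (q(g) = -1*(-5/4) = 5/4)
U(s(17))/q(L) = 164/(5/4) = 164*(4/5) = 656/5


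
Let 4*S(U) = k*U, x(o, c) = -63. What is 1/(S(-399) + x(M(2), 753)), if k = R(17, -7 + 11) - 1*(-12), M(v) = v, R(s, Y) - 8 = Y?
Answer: -1/2457 ≈ -0.00040700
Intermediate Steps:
R(s, Y) = 8 + Y
k = 24 (k = (8 + (-7 + 11)) - 1*(-12) = (8 + 4) + 12 = 12 + 12 = 24)
S(U) = 6*U (S(U) = (24*U)/4 = 6*U)
1/(S(-399) + x(M(2), 753)) = 1/(6*(-399) - 63) = 1/(-2394 - 63) = 1/(-2457) = -1/2457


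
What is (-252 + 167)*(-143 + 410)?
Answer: -22695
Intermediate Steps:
(-252 + 167)*(-143 + 410) = -85*267 = -22695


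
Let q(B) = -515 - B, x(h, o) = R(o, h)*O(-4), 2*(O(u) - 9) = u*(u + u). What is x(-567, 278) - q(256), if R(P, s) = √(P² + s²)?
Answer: 771 + 25*√398773 ≈ 16558.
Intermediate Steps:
O(u) = 9 + u² (O(u) = 9 + (u*(u + u))/2 = 9 + (u*(2*u))/2 = 9 + (2*u²)/2 = 9 + u²)
x(h, o) = 25*√(h² + o²) (x(h, o) = √(o² + h²)*(9 + (-4)²) = √(h² + o²)*(9 + 16) = √(h² + o²)*25 = 25*√(h² + o²))
x(-567, 278) - q(256) = 25*√((-567)² + 278²) - (-515 - 1*256) = 25*√(321489 + 77284) - (-515 - 256) = 25*√398773 - 1*(-771) = 25*√398773 + 771 = 771 + 25*√398773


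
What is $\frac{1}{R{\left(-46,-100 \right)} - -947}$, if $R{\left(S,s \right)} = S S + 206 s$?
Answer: $- \frac{1}{17537} \approx -5.7022 \cdot 10^{-5}$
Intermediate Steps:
$R{\left(S,s \right)} = S^{2} + 206 s$
$\frac{1}{R{\left(-46,-100 \right)} - -947} = \frac{1}{\left(\left(-46\right)^{2} + 206 \left(-100\right)\right) - -947} = \frac{1}{\left(2116 - 20600\right) + \left(-88 + 1035\right)} = \frac{1}{-18484 + 947} = \frac{1}{-17537} = - \frac{1}{17537}$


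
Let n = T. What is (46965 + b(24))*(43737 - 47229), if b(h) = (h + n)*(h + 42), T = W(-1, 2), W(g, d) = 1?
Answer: -169763580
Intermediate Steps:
T = 1
n = 1
b(h) = (1 + h)*(42 + h) (b(h) = (h + 1)*(h + 42) = (1 + h)*(42 + h))
(46965 + b(24))*(43737 - 47229) = (46965 + (42 + 24² + 43*24))*(43737 - 47229) = (46965 + (42 + 576 + 1032))*(-3492) = (46965 + 1650)*(-3492) = 48615*(-3492) = -169763580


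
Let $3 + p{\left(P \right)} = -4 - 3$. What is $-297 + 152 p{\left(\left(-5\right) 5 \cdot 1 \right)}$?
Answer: $-1817$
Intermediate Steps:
$p{\left(P \right)} = -10$ ($p{\left(P \right)} = -3 - 7 = -10$)
$-297 + 152 p{\left(\left(-5\right) 5 \cdot 1 \right)} = -297 + 152 \left(-10\right) = -297 - 1520 = -1817$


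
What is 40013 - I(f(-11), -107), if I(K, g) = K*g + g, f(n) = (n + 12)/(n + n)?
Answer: 882533/22 ≈ 40115.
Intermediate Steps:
f(n) = (12 + n)/(2*n) (f(n) = (12 + n)/((2*n)) = (12 + n)*(1/(2*n)) = (12 + n)/(2*n))
I(K, g) = g + K*g
40013 - I(f(-11), -107) = 40013 - (-107)*(1 + (½)*(12 - 11)/(-11)) = 40013 - (-107)*(1 + (½)*(-1/11)*1) = 40013 - (-107)*(1 - 1/22) = 40013 - (-107)*21/22 = 40013 - 1*(-2247/22) = 40013 + 2247/22 = 882533/22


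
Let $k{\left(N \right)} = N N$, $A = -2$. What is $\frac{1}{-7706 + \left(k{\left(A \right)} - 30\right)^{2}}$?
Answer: $- \frac{1}{7030} \approx -0.00014225$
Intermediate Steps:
$k{\left(N \right)} = N^{2}$
$\frac{1}{-7706 + \left(k{\left(A \right)} - 30\right)^{2}} = \frac{1}{-7706 + \left(\left(-2\right)^{2} - 30\right)^{2}} = \frac{1}{-7706 + \left(4 - 30\right)^{2}} = \frac{1}{-7706 + \left(-26\right)^{2}} = \frac{1}{-7706 + 676} = \frac{1}{-7030} = - \frac{1}{7030}$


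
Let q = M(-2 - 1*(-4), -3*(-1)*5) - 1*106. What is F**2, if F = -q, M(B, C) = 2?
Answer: 10816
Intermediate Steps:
q = -104 (q = 2 - 1*106 = 2 - 106 = -104)
F = 104 (F = -1*(-104) = 104)
F**2 = 104**2 = 10816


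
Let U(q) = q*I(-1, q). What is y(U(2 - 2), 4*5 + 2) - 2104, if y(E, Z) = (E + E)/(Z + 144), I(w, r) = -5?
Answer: -2104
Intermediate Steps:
U(q) = -5*q (U(q) = q*(-5) = -5*q)
y(E, Z) = 2*E/(144 + Z) (y(E, Z) = (2*E)/(144 + Z) = 2*E/(144 + Z))
y(U(2 - 2), 4*5 + 2) - 2104 = 2*(-5*(2 - 2))/(144 + (4*5 + 2)) - 2104 = 2*(-5*0)/(144 + (20 + 2)) - 2104 = 2*0/(144 + 22) - 2104 = 2*0/166 - 2104 = 2*0*(1/166) - 2104 = 0 - 2104 = -2104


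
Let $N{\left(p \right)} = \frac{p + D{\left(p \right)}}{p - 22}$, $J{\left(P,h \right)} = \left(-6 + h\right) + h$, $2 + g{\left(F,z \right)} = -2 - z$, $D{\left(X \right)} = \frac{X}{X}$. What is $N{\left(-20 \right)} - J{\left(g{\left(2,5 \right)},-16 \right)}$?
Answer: $\frac{1615}{42} \approx 38.452$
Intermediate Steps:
$D{\left(X \right)} = 1$
$g{\left(F,z \right)} = -4 - z$ ($g{\left(F,z \right)} = -2 - \left(2 + z\right) = -4 - z$)
$J{\left(P,h \right)} = -6 + 2 h$
$N{\left(p \right)} = \frac{1 + p}{-22 + p}$ ($N{\left(p \right)} = \frac{p + 1}{p - 22} = \frac{1 + p}{-22 + p}$)
$N{\left(-20 \right)} - J{\left(g{\left(2,5 \right)},-16 \right)} = \frac{1 - 20}{-22 - 20} - \left(-6 + 2 \left(-16\right)\right) = \frac{1}{-42} \left(-19\right) - \left(-6 - 32\right) = \left(- \frac{1}{42}\right) \left(-19\right) - -38 = \frac{19}{42} + 38 = \frac{1615}{42}$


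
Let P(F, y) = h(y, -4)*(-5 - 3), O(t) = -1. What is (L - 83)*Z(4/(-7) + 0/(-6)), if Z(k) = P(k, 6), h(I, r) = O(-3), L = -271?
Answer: -2832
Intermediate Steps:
h(I, r) = -1
P(F, y) = 8 (P(F, y) = -(-5 - 3) = -1*(-8) = 8)
Z(k) = 8
(L - 83)*Z(4/(-7) + 0/(-6)) = (-271 - 83)*8 = -354*8 = -2832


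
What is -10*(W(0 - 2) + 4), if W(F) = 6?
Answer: -100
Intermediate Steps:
-10*(W(0 - 2) + 4) = -10*(6 + 4) = -10*10 = -100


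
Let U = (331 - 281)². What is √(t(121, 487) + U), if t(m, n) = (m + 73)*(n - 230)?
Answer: √52358 ≈ 228.82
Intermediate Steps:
t(m, n) = (-230 + n)*(73 + m) (t(m, n) = (73 + m)*(-230 + n) = (-230 + n)*(73 + m))
U = 2500 (U = 50² = 2500)
√(t(121, 487) + U) = √((-16790 - 230*121 + 73*487 + 121*487) + 2500) = √((-16790 - 27830 + 35551 + 58927) + 2500) = √(49858 + 2500) = √52358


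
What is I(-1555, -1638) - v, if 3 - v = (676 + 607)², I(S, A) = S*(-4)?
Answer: 1652306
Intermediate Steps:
I(S, A) = -4*S
v = -1646086 (v = 3 - (676 + 607)² = 3 - 1*1283² = 3 - 1*1646089 = 3 - 1646089 = -1646086)
I(-1555, -1638) - v = -4*(-1555) - 1*(-1646086) = 6220 + 1646086 = 1652306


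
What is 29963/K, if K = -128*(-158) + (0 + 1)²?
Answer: 29963/20225 ≈ 1.4815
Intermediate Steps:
K = 20225 (K = 20224 + 1² = 20224 + 1 = 20225)
29963/K = 29963/20225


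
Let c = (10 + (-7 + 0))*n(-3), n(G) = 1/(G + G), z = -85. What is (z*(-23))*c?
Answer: -1955/2 ≈ -977.50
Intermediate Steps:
n(G) = 1/(2*G)
c = -½ (c = (10 + (-7 + 0))*((½)/(-3)) = (10 - 7)*((½)*(-⅓)) = 3*(-⅙) = -½ ≈ -0.50000)
(z*(-23))*c = -85*(-23)*(-½) = 1955*(-½) = -1955/2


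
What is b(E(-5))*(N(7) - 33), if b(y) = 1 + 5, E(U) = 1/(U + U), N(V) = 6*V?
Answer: 54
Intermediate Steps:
E(U) = 1/(2*U)
b(y) = 6
b(E(-5))*(N(7) - 33) = 6*(6*7 - 33) = 6*(42 - 33) = 6*9 = 54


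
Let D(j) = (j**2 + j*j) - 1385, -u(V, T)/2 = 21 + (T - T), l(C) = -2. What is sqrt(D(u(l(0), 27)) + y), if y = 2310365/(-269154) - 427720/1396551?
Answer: sqrt(3722605754474838925790018)/41765254206 ≈ 46.196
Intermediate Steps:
u(V, T) = -42 (u(V, T) = -2*(21 + (T - T)) = -2*(21 + 0) = -2*21 = -42)
D(j) = -1385 + 2*j**2 (D(j) = (j**2 + j**2) - 1385 = 2*j**2 - 1385 = -1385 + 2*j**2)
y = -1113888366665/125295762618 (y = 2310365*(-1/269154) - 427720*1/1396551 = -2310365/269154 - 427720/1396551 = -1113888366665/125295762618 ≈ -8.8901)
sqrt(D(u(l(0), 27)) + y) = sqrt((-1385 + 2*(-42)**2) - 1113888366665/125295762618) = sqrt((-1385 + 2*1764) - 1113888366665/125295762618) = sqrt((-1385 + 3528) - 1113888366665/125295762618) = sqrt(2143 - 1113888366665/125295762618) = sqrt(267394930923709/125295762618) = sqrt(3722605754474838925790018)/41765254206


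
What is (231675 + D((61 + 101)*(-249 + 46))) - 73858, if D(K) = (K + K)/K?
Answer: 157819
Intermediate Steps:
D(K) = 2 (D(K) = (2*K)/K = 2)
(231675 + D((61 + 101)*(-249 + 46))) - 73858 = (231675 + 2) - 73858 = 231677 - 73858 = 157819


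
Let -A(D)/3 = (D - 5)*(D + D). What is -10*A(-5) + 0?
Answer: 3000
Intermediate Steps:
A(D) = -6*D*(-5 + D) (A(D) = -3*(D - 5)*(D + D) = -3*(-5 + D)*2*D = -6*D*(-5 + D))
-10*A(-5) + 0 = -60*(-5)*(5 - 1*(-5)) + 0 = -60*(-5)*(5 + 5) + 0 = -60*(-5)*10 + 0 = -10*(-300) + 0 = 3000 + 0 = 3000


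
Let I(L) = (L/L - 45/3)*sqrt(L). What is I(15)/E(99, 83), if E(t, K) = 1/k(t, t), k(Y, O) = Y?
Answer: -1386*sqrt(15) ≈ -5368.0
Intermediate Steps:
I(L) = -14*sqrt(L) (I(L) = (1 - 45*1/3)*sqrt(L) = (1 - 15)*sqrt(L) = -14*sqrt(L))
E(t, K) = 1/t
I(15)/E(99, 83) = (-14*sqrt(15))/(1/99) = -14*sqrt(15)*99 = -1386*sqrt(15)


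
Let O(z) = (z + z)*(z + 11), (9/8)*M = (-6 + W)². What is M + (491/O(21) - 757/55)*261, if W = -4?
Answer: -755773549/221760 ≈ -3408.1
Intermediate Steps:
M = 800/9 (M = 8*(-6 - 4)²/9 = (8/9)*(-10)² = (8/9)*100 = 800/9 ≈ 88.889)
O(z) = 2*z*(11 + z) (O(z) = (2*z)*(11 + z) = 2*z*(11 + z))
M + (491/O(21) - 757/55)*261 = 800/9 + (491/((2*21*(11 + 21))) - 757/55)*261 = 800/9 + (491/((2*21*32)) - 757*1/55)*261 = 800/9 + (491/1344 - 757/55)*261 = 800/9 - 990403/73920*261 = 800/9 - 86165061/24640 = -755773549/221760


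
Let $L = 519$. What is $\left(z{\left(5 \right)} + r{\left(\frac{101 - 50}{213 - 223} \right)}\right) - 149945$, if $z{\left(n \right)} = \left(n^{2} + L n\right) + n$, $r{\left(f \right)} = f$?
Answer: $- \frac{1473251}{10} \approx -1.4733 \cdot 10^{5}$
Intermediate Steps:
$z{\left(n \right)} = n^{2} + 520 n$ ($z{\left(n \right)} = \left(n^{2} + 519 n\right) + n = n^{2} + 520 n$)
$\left(z{\left(5 \right)} + r{\left(\frac{101 - 50}{213 - 223} \right)}\right) - 149945 = \left(5 \left(520 + 5\right) + \frac{101 - 50}{213 - 223}\right) - 149945 = \left(5 \cdot 525 + \frac{51}{-10}\right) - 149945 = \left(2625 + 51 \left(- \frac{1}{10}\right)\right) - 149945 = \left(2625 - \frac{51}{10}\right) - 149945 = \frac{26199}{10} - 149945 = - \frac{1473251}{10}$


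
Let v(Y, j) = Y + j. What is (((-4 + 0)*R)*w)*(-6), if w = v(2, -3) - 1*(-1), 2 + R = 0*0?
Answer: 0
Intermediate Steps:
R = -2 (R = -2 + 0*0 = -2 + 0 = -2)
w = 0 (w = (2 - 3) - 1*(-1) = -1 + 1 = 0)
(((-4 + 0)*R)*w)*(-6) = (((-4 + 0)*(-2))*0)*(-6) = (-4*(-2)*0)*(-6) = (8*0)*(-6) = 0*(-6) = 0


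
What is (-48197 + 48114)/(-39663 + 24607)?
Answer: 83/15056 ≈ 0.0055128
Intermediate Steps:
(-48197 + 48114)/(-39663 + 24607) = -83/(-15056) = -83*(-1/15056) = 83/15056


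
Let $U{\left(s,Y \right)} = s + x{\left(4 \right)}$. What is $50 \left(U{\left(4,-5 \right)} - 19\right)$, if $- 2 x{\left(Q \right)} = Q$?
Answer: $-850$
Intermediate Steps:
$x{\left(Q \right)} = - \frac{Q}{2}$
$U{\left(s,Y \right)} = -2 + s$ ($U{\left(s,Y \right)} = s - 2 = -2 + s$)
$50 \left(U{\left(4,-5 \right)} - 19\right) = 50 \left(\left(-2 + 4\right) - 19\right) = 50 \left(2 - 19\right) = 50 \left(-17\right) = -850$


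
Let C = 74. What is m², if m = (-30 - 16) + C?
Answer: 784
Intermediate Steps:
m = 28 (m = (-30 - 16) + 74 = -46 + 74 = 28)
m² = 28² = 784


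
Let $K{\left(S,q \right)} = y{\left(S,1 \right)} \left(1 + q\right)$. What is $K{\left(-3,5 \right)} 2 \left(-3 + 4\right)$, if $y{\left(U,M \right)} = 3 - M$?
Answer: $24$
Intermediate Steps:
$K{\left(S,q \right)} = 2 + 2 q$ ($K{\left(S,q \right)} = \left(3 - 1\right) \left(1 + q\right) = 2 \left(1 + q\right) = 2 + 2 q$)
$K{\left(-3,5 \right)} 2 \left(-3 + 4\right) = \left(2 + 2 \cdot 5\right) 2 \left(-3 + 4\right) = \left(2 + 10\right) 2 \cdot 1 = 12 \cdot 2 \cdot 1 = 24 \cdot 1 = 24$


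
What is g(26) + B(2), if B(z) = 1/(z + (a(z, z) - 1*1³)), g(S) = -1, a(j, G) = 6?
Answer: -6/7 ≈ -0.85714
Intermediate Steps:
B(z) = 1/(5 + z) (B(z) = 1/(z + (6 - 1*1³)) = 1/(z + (6 - 1*1)) = 1/(z + (6 - 1)) = 1/(z + 5) = 1/(5 + z))
g(26) + B(2) = -1 + 1/(5 + 2) = -1 + 1/7 = -1 + ⅐ = -6/7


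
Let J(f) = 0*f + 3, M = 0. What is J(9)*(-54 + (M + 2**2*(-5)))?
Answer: -222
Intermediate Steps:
J(f) = 3 (J(f) = 0 + 3 = 3)
J(9)*(-54 + (M + 2**2*(-5))) = 3*(-54 + (0 + 2**2*(-5))) = 3*(-54 + (0 + 4*(-5))) = 3*(-54 + (0 - 20)) = 3*(-54 - 20) = 3*(-74) = -222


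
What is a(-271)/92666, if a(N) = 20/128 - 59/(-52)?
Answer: 537/38549056 ≈ 1.3930e-5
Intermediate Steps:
a(N) = 537/416 (a(N) = 20*(1/128) - 59*(-1/52) = 5/32 + 59/52 = 537/416)
a(-271)/92666 = (537/416)/92666 = (537/416)*(1/92666) = 537/38549056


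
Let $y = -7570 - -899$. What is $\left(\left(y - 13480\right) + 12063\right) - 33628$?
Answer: $-41716$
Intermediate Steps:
$y = -6671$ ($y = -7570 + 899 = -6671$)
$\left(\left(y - 13480\right) + 12063\right) - 33628 = \left(\left(-6671 - 13480\right) + 12063\right) - 33628 = \left(-20151 + 12063\right) - 33628 = -8088 - 33628 = -41716$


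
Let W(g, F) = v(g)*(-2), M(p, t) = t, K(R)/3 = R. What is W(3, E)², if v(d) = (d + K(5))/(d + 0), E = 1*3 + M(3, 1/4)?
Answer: 144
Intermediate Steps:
K(R) = 3*R
E = 13/4 (E = 1*3 + 1/4 = 3 + ¼ = 13/4 ≈ 3.2500)
v(d) = (15 + d)/d (v(d) = (d + 3*5)/(d + 0) = (d + 15)/d = (15 + d)/d)
W(g, F) = -2*(15 + g)/g (W(g, F) = ((15 + g)/g)*(-2) = -2*(15 + g)/g)
W(3, E)² = (-2 - 30/3)² = (-2 - 30*⅓)² = (-2 - 10)² = (-12)² = 144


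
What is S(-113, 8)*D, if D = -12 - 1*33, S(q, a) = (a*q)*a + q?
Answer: 330525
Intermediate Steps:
S(q, a) = q + q*a**2 (S(q, a) = q*a**2 + q = q + q*a**2)
D = -45 (D = -12 - 33 = -45)
S(-113, 8)*D = -113*(1 + 8**2)*(-45) = -113*(1 + 64)*(-45) = -113*65*(-45) = -7345*(-45) = 330525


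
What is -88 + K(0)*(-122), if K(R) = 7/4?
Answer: -603/2 ≈ -301.50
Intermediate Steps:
K(R) = 7/4 (K(R) = 7*(¼) = 7/4)
-88 + K(0)*(-122) = -88 + (7/4)*(-122) = -88 - 427/2 = -603/2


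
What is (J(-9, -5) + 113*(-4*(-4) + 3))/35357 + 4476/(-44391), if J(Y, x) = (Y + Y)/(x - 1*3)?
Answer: -83800767/2092710116 ≈ -0.040044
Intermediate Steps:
J(Y, x) = 2*Y/(-3 + x) (J(Y, x) = (2*Y)/(x - 3) = (2*Y)/(-3 + x) = 2*Y/(-3 + x))
(J(-9, -5) + 113*(-4*(-4) + 3))/35357 + 4476/(-44391) = (2*(-9)/(-3 - 5) + 113*(-4*(-4) + 3))/35357 + 4476/(-44391) = (2*(-9)/(-8) + 113*(16 + 3))*(1/35357) + 4476*(-1/44391) = (2*(-9)*(-⅛) + 113*19)*(1/35357) - 1492/14797 = (9/4 + 2147)*(1/35357) - 1492/14797 = (8597/4)*(1/35357) - 1492/14797 = 8597/141428 - 1492/14797 = -83800767/2092710116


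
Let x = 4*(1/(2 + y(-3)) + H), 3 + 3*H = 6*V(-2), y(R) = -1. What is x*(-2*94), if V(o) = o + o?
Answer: 6016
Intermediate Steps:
V(o) = 2*o
H = -9 (H = -1 + (6*(2*(-2)))/3 = -1 + (6*(-4))/3 = -1 + (⅓)*(-24) = -1 - 8 = -9)
x = -32 (x = 4*(1/(2 - 1) - 9) = 4*(1/1 - 9) = 4*(1 - 9) = 4*(-8) = -32)
x*(-2*94) = -(-64)*94 = -32*(-188) = 6016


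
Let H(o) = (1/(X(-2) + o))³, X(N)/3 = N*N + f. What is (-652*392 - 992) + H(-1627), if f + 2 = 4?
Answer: -1068769772912705/4165509529 ≈ -2.5658e+5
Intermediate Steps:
f = 2 (f = -2 + 4 = 2)
X(N) = 6 + 3*N² (X(N) = 3*(N*N + 2) = 3*(N² + 2) = 3*(2 + N²) = 6 + 3*N²)
H(o) = (18 + o)⁻³ (H(o) = (1/((6 + 3*(-2)²) + o))³ = (1/((6 + 3*4) + o))³ = (1/((6 + 12) + o))³ = (1/(18 + o))³ = (18 + o)⁻³)
(-652*392 - 992) + H(-1627) = (-652*392 - 992) + (18 - 1627)⁻³ = (-255584 - 992) + (-1609)⁻³ = -256576 - 1/4165509529 = -1068769772912705/4165509529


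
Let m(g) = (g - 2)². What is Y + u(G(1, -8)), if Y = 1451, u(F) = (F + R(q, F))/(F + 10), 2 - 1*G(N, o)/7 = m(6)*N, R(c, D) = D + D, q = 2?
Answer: 63991/44 ≈ 1454.3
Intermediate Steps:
R(c, D) = 2*D
m(g) = (-2 + g)²
G(N, o) = 14 - 112*N (G(N, o) = 14 - 7*(-2 + 6)²*N = 14 - 7*4²*N = 14 - 112*N)
u(F) = 3*F/(10 + F) (u(F) = (F + 2*F)/(F + 10) = (3*F)/(10 + F) = 3*F/(10 + F))
Y + u(G(1, -8)) = 1451 + 3*(14 - 112*1)/(10 + (14 - 112*1)) = 1451 + 3*(14 - 112)/(10 + (14 - 112)) = 1451 + 3*(-98)/(10 - 98) = 1451 + 3*(-98)/(-88) = 1451 + 3*(-98)*(-1/88) = 1451 + 147/44 = 63991/44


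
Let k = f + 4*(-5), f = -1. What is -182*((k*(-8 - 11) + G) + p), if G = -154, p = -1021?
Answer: 141232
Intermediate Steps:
k = -21 (k = -1 + 4*(-5) = -1 - 20 = -21)
-182*((k*(-8 - 11) + G) + p) = -182*((-21*(-8 - 11) - 154) - 1021) = -182*((-21*(-19) - 154) - 1021) = -182*((399 - 154) - 1021) = -182*(245 - 1021) = -182*(-776) = 141232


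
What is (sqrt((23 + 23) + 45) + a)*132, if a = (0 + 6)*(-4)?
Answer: -3168 + 132*sqrt(91) ≈ -1908.8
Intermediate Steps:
a = -24 (a = 6*(-4) = -24)
(sqrt((23 + 23) + 45) + a)*132 = (sqrt((23 + 23) + 45) - 24)*132 = (sqrt(46 + 45) - 24)*132 = (sqrt(91) - 24)*132 = (-24 + sqrt(91))*132 = -3168 + 132*sqrt(91)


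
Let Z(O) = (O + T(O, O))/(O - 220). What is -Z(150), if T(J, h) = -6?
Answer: 72/35 ≈ 2.0571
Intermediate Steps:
Z(O) = (-6 + O)/(-220 + O) (Z(O) = (O - 6)/(O - 220) = (-6 + O)/(-220 + O))
-Z(150) = -(-6 + 150)/(-220 + 150) = -144/(-70) = -(-1)*144/70 = -1*(-72/35) = 72/35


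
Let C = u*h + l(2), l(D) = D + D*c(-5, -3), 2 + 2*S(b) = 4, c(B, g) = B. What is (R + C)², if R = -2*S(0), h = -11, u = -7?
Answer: 4489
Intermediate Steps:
S(b) = 1 (S(b) = -1 + (½)*4 = -1 + 2 = 1)
l(D) = -4*D (l(D) = D + D*(-5) = D - 5*D = -4*D)
R = -2 (R = -2*1 = -2)
C = 69 (C = -7*(-11) - 4*2 = 77 - 8 = 69)
(R + C)² = (-2 + 69)² = 67² = 4489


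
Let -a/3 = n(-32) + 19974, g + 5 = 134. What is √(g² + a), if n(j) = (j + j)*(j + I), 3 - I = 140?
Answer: I*√75729 ≈ 275.19*I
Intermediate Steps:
I = -137 (I = 3 - 1*140 = 3 - 140 = -137)
n(j) = 2*j*(-137 + j) (n(j) = (j + j)*(j - 137) = (2*j)*(-137 + j) = 2*j*(-137 + j))
g = 129 (g = -5 + 134 = 129)
a = -92370 (a = -3*(2*(-32)*(-137 - 32) + 19974) = -3*(2*(-32)*(-169) + 19974) = -3*(10816 + 19974) = -3*30790 = -92370)
√(g² + a) = √(129² - 92370) = √(16641 - 92370) = √(-75729) = I*√75729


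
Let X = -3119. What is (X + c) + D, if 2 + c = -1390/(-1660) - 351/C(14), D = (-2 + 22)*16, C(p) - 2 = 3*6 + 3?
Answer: -10749287/3818 ≈ -2815.4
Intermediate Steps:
C(p) = 23 (C(p) = 2 + (3*6 + 3) = 2 + (18 + 3) = 2 + 21 = 23)
D = 320 (D = 20*16 = 320)
c = -62705/3818 (c = -2 + (-1390/(-1660) - 351/23) = -2 + (-1390*(-1/1660) - 351*1/23) = -2 + (139/166 - 351/23) = -2 - 55069/3818 = -62705/3818 ≈ -16.424)
(X + c) + D = (-3119 - 62705/3818) + 320 = -11971047/3818 + 320 = -10749287/3818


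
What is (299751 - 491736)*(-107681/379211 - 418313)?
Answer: 4350626902861020/54173 ≈ 8.0310e+10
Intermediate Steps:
(299751 - 491736)*(-107681/379211 - 418313) = -191985*(-107681*1/379211 - 418313) = -191985*(-15383/54173 - 418313) = -191985*(-22661285532/54173) = 4350626902861020/54173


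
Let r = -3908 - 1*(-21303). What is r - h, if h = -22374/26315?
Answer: 457771799/26315 ≈ 17396.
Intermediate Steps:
h = -22374/26315 (h = -22374*1/26315 = -22374/26315 ≈ -0.85024)
r = 17395 (r = -3908 + 21303 = 17395)
r - h = 17395 - 1*(-22374/26315) = 17395 + 22374/26315 = 457771799/26315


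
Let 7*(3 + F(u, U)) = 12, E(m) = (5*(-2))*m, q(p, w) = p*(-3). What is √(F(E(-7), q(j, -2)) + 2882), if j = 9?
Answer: √141155/7 ≈ 53.672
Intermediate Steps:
q(p, w) = -3*p
E(m) = -10*m
F(u, U) = -9/7 (F(u, U) = -3 + (⅐)*12 = -3 + 12/7 = -9/7)
√(F(E(-7), q(j, -2)) + 2882) = √(-9/7 + 2882) = √(20165/7) = √141155/7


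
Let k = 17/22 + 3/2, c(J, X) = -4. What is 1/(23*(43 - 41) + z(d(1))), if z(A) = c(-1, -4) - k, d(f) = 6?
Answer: 11/437 ≈ 0.025172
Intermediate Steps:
k = 25/11 (k = 17*(1/22) + 3*(1/2) = 17/22 + 3/2 = 25/11 ≈ 2.2727)
z(A) = -69/11 (z(A) = -4 - 1*25/11 = -4 - 25/11 = -69/11)
1/(23*(43 - 41) + z(d(1))) = 1/(23*(43 - 41) - 69/11) = 1/(23*2 - 69/11) = 1/(46 - 69/11) = 1/(437/11) = 11/437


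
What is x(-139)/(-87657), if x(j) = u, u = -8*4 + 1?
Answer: 31/87657 ≈ 0.00035365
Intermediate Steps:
u = -31 (u = -32 + 1 = -31)
x(j) = -31
x(-139)/(-87657) = -31/(-87657) = -31*(-1/87657) = 31/87657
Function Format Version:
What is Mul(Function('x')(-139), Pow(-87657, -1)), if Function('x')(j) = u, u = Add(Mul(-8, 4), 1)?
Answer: Rational(31, 87657) ≈ 0.00035365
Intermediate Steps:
u = -31 (u = Add(-32, 1) = -31)
Function('x')(j) = -31
Mul(Function('x')(-139), Pow(-87657, -1)) = Mul(-31, Pow(-87657, -1)) = Mul(-31, Rational(-1, 87657)) = Rational(31, 87657)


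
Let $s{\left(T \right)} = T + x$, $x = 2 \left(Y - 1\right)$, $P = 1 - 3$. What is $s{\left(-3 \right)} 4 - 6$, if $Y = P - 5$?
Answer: $-82$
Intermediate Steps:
$P = -2$
$Y = -7$ ($Y = -2 - 5 = -7$)
$x = -16$ ($x = 2 \left(-7 - 1\right) = 2 \left(-8\right) = -16$)
$s{\left(T \right)} = -16 + T$ ($s{\left(T \right)} = T - 16 = -16 + T$)
$s{\left(-3 \right)} 4 - 6 = \left(-16 - 3\right) 4 - 6 = \left(-19\right) 4 - 6 = -76 - 6 = -82$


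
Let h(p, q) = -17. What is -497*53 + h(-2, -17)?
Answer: -26358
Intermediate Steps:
-497*53 + h(-2, -17) = -497*53 - 17 = -26341 - 17 = -26358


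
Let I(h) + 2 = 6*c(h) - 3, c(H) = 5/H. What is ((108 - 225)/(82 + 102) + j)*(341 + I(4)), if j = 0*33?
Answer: -80379/368 ≈ -218.42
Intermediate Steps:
j = 0
I(h) = -5 + 30/h (I(h) = -2 + (6*(5/h) - 3) = -2 + (30/h - 3) = -2 + (-3 + 30/h) = -5 + 30/h)
((108 - 225)/(82 + 102) + j)*(341 + I(4)) = ((108 - 225)/(82 + 102) + 0)*(341 + (-5 + 30/4)) = (-117/184 + 0)*(341 + (-5 + 30*(1/4))) = (-117*1/184 + 0)*(341 + (-5 + 15/2)) = (-117/184 + 0)*(341 + 5/2) = -117/184*687/2 = -80379/368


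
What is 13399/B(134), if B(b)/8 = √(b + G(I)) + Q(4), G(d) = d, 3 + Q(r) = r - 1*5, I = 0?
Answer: 13399/236 + 13399*√134/944 ≈ 221.08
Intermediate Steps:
Q(r) = -8 + r (Q(r) = -3 + (r - 1*5) = -3 + (r - 5) = -3 + (-5 + r) = -8 + r)
B(b) = -32 + 8*√b (B(b) = 8*(√(b + 0) + (-8 + 4)) = 8*(√b - 4) = 8*(-4 + √b) = -32 + 8*√b)
13399/B(134) = 13399/(-32 + 8*√134)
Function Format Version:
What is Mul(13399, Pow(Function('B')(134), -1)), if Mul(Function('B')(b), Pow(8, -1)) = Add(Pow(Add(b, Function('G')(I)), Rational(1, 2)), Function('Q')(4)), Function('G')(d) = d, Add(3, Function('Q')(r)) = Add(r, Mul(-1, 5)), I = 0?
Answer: Add(Rational(13399, 236), Mul(Rational(13399, 944), Pow(134, Rational(1, 2)))) ≈ 221.08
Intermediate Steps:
Function('Q')(r) = Add(-8, r) (Function('Q')(r) = Add(-3, Add(r, Mul(-1, 5))) = Add(-3, Add(r, -5)) = Add(-3, Add(-5, r)) = Add(-8, r))
Function('B')(b) = Add(-32, Mul(8, Pow(b, Rational(1, 2)))) (Function('B')(b) = Mul(8, Add(Pow(Add(b, 0), Rational(1, 2)), Add(-8, 4))) = Mul(8, Add(Pow(b, Rational(1, 2)), -4)) = Mul(8, Add(-4, Pow(b, Rational(1, 2)))) = Add(-32, Mul(8, Pow(b, Rational(1, 2)))))
Mul(13399, Pow(Function('B')(134), -1)) = Mul(13399, Pow(Add(-32, Mul(8, Pow(134, Rational(1, 2)))), -1))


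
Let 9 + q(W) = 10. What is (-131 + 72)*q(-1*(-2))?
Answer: -59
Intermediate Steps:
q(W) = 1 (q(W) = -9 + 10 = 1)
(-131 + 72)*q(-1*(-2)) = (-131 + 72)*1 = -59*1 = -59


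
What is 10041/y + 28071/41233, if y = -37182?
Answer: 209905123/511041802 ≈ 0.41074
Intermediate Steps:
10041/y + 28071/41233 = 10041/(-37182) + 28071/41233 = 10041*(-1/37182) + 28071*(1/41233) = -3347/12394 + 28071/41233 = 209905123/511041802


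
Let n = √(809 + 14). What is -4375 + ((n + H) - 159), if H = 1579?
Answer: -2955 + √823 ≈ -2926.3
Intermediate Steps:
n = √823 ≈ 28.688
-4375 + ((n + H) - 159) = -4375 + ((√823 + 1579) - 159) = -4375 + ((1579 + √823) - 159) = -4375 + (1420 + √823) = -2955 + √823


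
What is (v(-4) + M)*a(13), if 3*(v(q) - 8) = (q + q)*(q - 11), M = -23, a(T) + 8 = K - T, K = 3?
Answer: -450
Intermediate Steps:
a(T) = -5 - T (a(T) = -8 + (3 - T) = -5 - T)
v(q) = 8 + 2*q*(-11 + q)/3 (v(q) = 8 + ((q + q)*(q - 11))/3 = 8 + ((2*q)*(-11 + q))/3 = 8 + (2*q*(-11 + q))/3 = 8 + 2*q*(-11 + q)/3)
(v(-4) + M)*a(13) = ((8 - 22/3*(-4) + (⅔)*(-4)²) - 23)*(-5 - 1*13) = ((8 + 88/3 + (⅔)*16) - 23)*(-5 - 13) = ((8 + 88/3 + 32/3) - 23)*(-18) = (48 - 23)*(-18) = 25*(-18) = -450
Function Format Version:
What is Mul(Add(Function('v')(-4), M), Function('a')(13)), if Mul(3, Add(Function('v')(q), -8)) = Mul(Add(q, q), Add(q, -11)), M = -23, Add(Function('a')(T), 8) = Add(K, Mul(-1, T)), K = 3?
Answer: -450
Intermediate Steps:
Function('a')(T) = Add(-5, Mul(-1, T)) (Function('a')(T) = Add(-8, Add(3, Mul(-1, T))) = Add(-5, Mul(-1, T)))
Function('v')(q) = Add(8, Mul(Rational(2, 3), q, Add(-11, q))) (Function('v')(q) = Add(8, Mul(Rational(1, 3), Mul(Add(q, q), Add(q, -11)))) = Add(8, Mul(Rational(1, 3), Mul(Mul(2, q), Add(-11, q)))) = Add(8, Mul(Rational(1, 3), Mul(2, q, Add(-11, q)))) = Add(8, Mul(Rational(2, 3), q, Add(-11, q))))
Mul(Add(Function('v')(-4), M), Function('a')(13)) = Mul(Add(Add(8, Mul(Rational(-22, 3), -4), Mul(Rational(2, 3), Pow(-4, 2))), -23), Add(-5, Mul(-1, 13))) = Mul(Add(Add(8, Rational(88, 3), Mul(Rational(2, 3), 16)), -23), Add(-5, -13)) = Mul(Add(Add(8, Rational(88, 3), Rational(32, 3)), -23), -18) = Mul(Add(48, -23), -18) = Mul(25, -18) = -450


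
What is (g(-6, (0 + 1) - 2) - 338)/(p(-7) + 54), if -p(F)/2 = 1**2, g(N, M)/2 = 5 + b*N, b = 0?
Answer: -82/13 ≈ -6.3077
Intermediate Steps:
g(N, M) = 10 (g(N, M) = 2*(5 + 0*N) = 2*(5 + 0) = 2*5 = 10)
p(F) = -2 (p(F) = -2*1**2 = -2*1 = -2)
(g(-6, (0 + 1) - 2) - 338)/(p(-7) + 54) = (10 - 338)/(-2 + 54) = -328/52 = -328*1/52 = -82/13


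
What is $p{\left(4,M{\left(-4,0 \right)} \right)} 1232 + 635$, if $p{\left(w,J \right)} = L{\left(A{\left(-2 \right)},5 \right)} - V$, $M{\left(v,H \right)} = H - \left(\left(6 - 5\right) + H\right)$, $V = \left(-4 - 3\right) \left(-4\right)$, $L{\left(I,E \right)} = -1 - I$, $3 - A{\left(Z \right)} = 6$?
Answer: $-31397$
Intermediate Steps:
$A{\left(Z \right)} = -3$ ($A{\left(Z \right)} = 3 - 6 = -3$)
$V = 28$ ($V = \left(-7\right) \left(-4\right) = 28$)
$M{\left(v,H \right)} = -1$ ($M{\left(v,H \right)} = H - \left(1 + H\right) = -1$)
$p{\left(w,J \right)} = -26$ ($p{\left(w,J \right)} = \left(-1 - -3\right) - 28 = \left(-1 + 3\right) - 28 = 2 - 28 = -26$)
$p{\left(4,M{\left(-4,0 \right)} \right)} 1232 + 635 = \left(-26\right) 1232 + 635 = -32032 + 635 = -31397$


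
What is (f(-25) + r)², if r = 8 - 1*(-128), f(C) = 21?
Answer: 24649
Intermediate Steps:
r = 136 (r = 8 + 128 = 136)
(f(-25) + r)² = (21 + 136)² = 157² = 24649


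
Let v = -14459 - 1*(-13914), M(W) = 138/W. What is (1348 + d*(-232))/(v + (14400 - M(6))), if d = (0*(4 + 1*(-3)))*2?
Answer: 337/3458 ≈ 0.097455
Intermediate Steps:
d = 0 (d = (0*(4 - 3))*2 = (0*1)*2 = 0*2 = 0)
v = -545 (v = -14459 + 13914 = -545)
(1348 + d*(-232))/(v + (14400 - M(6))) = (1348 + 0*(-232))/(-545 + (14400 - 138/6)) = (1348 + 0)/(-545 + (14400 - 138/6)) = 1348/(-545 + (14400 - 1*23)) = 1348/(-545 + (14400 - 23)) = 1348/(-545 + 14377) = 1348/13832 = 1348*(1/13832) = 337/3458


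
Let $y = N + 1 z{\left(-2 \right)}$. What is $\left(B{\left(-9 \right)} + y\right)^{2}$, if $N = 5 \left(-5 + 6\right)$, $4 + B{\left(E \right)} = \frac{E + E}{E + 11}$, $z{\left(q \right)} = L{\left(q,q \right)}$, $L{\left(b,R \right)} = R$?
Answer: $100$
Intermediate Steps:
$z{\left(q \right)} = q$
$B{\left(E \right)} = -4 + \frac{2 E}{11 + E}$ ($B{\left(E \right)} = -4 + \frac{E + E}{E + 11} = -4 + \frac{2 E}{11 + E}$)
$N = 5$ ($N = 5 \cdot 1 = 5$)
$y = 3$ ($y = 5 + 1 \left(-2\right) = 5 - 2 = 3$)
$\left(B{\left(-9 \right)} + y\right)^{2} = \left(\frac{2 \left(-22 - -9\right)}{11 - 9} + 3\right)^{2} = \left(\frac{2 \left(-22 + 9\right)}{2} + 3\right)^{2} = \left(2 \cdot \frac{1}{2} \left(-13\right) + 3\right)^{2} = \left(-13 + 3\right)^{2} = \left(-10\right)^{2} = 100$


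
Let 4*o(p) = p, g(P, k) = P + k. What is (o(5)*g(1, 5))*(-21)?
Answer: -315/2 ≈ -157.50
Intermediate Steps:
o(p) = p/4
(o(5)*g(1, 5))*(-21) = (((¼)*5)*(1 + 5))*(-21) = ((5/4)*6)*(-21) = (15/2)*(-21) = -315/2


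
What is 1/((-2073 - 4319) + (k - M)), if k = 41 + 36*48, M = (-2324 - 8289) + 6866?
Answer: -1/876 ≈ -0.0011416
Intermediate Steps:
M = -3747 (M = -10613 + 6866 = -3747)
k = 1769 (k = 41 + 1728 = 1769)
1/((-2073 - 4319) + (k - M)) = 1/((-2073 - 4319) + (1769 - 1*(-3747))) = 1/(-6392 + (1769 + 3747)) = 1/(-6392 + 5516) = 1/(-876) = -1/876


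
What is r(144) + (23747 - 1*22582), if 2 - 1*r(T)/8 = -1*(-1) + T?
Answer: 21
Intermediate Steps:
r(T) = 8 - 8*T (r(T) = 16 - 8*(-1*(-1) + T) = 16 - 8*(1 + T) = 16 + (-8 - 8*T) = 8 - 8*T)
r(144) + (23747 - 1*22582) = (8 - 8*144) + (23747 - 1*22582) = (8 - 1152) + (23747 - 22582) = -1144 + 1165 = 21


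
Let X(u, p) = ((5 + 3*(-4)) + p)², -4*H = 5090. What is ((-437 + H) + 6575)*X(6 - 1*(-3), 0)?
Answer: 476819/2 ≈ 2.3841e+5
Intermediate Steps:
H = -2545/2 (H = -¼*5090 = -2545/2 ≈ -1272.5)
X(u, p) = (-7 + p)² (X(u, p) = ((5 - 12) + p)² = (-7 + p)²)
((-437 + H) + 6575)*X(6 - 1*(-3), 0) = ((-437 - 2545/2) + 6575)*(-7 + 0)² = (-3419/2 + 6575)*(-7)² = (9731/2)*49 = 476819/2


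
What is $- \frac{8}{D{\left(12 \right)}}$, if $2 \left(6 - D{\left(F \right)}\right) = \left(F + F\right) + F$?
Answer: $\frac{2}{3} \approx 0.66667$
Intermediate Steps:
$D{\left(F \right)} = 6 - \frac{3 F}{2}$ ($D{\left(F \right)} = 6 - \frac{\left(F + F\right) + F}{2} = 6 - \frac{2 F + F}{2} = 6 - \frac{3 F}{2}$)
$- \frac{8}{D{\left(12 \right)}} = - \frac{8}{6 - 18} = - \frac{8}{-12} = \left(-8\right) \left(- \frac{1}{12}\right) = \frac{2}{3}$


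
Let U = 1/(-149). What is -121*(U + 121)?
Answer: -2181388/149 ≈ -14640.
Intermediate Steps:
U = -1/149 ≈ -0.0067114
-121*(U + 121) = -121*(-1/149 + 121) = -121*18028/149 = -2181388/149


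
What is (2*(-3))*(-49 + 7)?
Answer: 252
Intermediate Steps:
(2*(-3))*(-49 + 7) = -6*(-42) = 252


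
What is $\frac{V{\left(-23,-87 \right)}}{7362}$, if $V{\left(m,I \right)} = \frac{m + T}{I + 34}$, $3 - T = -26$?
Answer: $- \frac{1}{65031} \approx -1.5377 \cdot 10^{-5}$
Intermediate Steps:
$T = 29$ ($T = 3 - -26 = 3 + 26 = 29$)
$V{\left(m,I \right)} = \frac{29 + m}{34 + I}$ ($V{\left(m,I \right)} = \frac{m + 29}{I + 34} = \frac{29 + m}{34 + I}$)
$\frac{V{\left(-23,-87 \right)}}{7362} = \frac{\frac{1}{34 - 87} \left(29 - 23\right)}{7362} = \frac{1}{-53} \cdot 6 \cdot \frac{1}{7362} = \left(- \frac{1}{53}\right) 6 \cdot \frac{1}{7362} = \left(- \frac{6}{53}\right) \frac{1}{7362} = - \frac{1}{65031}$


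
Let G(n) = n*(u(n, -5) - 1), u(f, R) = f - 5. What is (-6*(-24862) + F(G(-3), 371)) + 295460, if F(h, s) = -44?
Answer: 444588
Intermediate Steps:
u(f, R) = -5 + f
G(n) = n*(-6 + n) (G(n) = n*((-5 + n) - 1) = n*(-6 + n))
(-6*(-24862) + F(G(-3), 371)) + 295460 = (-6*(-24862) - 44) + 295460 = (149172 - 44) + 295460 = 149128 + 295460 = 444588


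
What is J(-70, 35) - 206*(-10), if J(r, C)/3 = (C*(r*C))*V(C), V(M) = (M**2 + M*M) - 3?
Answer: -629488690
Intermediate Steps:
V(M) = -3 + 2*M**2 (V(M) = (M**2 + M**2) - 3 = 2*M**2 - 3 = -3 + 2*M**2)
J(r, C) = 3*r*C**2*(-3 + 2*C**2) (J(r, C) = 3*((C*(r*C))*(-3 + 2*C**2)) = 3*((C*(C*r))*(-3 + 2*C**2)) = 3*((r*C**2)*(-3 + 2*C**2)) = 3*(r*C**2*(-3 + 2*C**2)) = 3*r*C**2*(-3 + 2*C**2))
J(-70, 35) - 206*(-10) = 3*(-70)*35**2*(-3 + 2*35**2) - 206*(-10) = 3*(-70)*1225*(-3 + 2*1225) + 2060 = 3*(-70)*1225*(-3 + 2450) + 2060 = 3*(-70)*1225*2447 + 2060 = -629490750 + 2060 = -629488690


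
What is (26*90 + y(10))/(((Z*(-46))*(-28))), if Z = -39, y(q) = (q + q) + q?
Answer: -395/8372 ≈ -0.047181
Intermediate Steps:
y(q) = 3*q (y(q) = 2*q + q = 3*q)
(26*90 + y(10))/(((Z*(-46))*(-28))) = (26*90 + 3*10)/((-39*(-46)*(-28))) = (2340 + 30)/((1794*(-28))) = 2370/(-50232) = 2370*(-1/50232) = -395/8372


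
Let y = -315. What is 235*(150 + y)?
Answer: -38775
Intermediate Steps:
235*(150 + y) = 235*(150 - 315) = 235*(-165) = -38775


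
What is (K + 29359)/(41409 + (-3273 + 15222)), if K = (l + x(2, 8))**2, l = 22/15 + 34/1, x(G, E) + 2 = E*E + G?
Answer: 8831839/12005550 ≈ 0.73565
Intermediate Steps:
x(G, E) = -2 + G + E**2 (x(G, E) = -2 + (E*E + G) = -2 + (E**2 + G) = -2 + (G + E**2) = -2 + G + E**2)
l = 532/15 (l = 22*(1/15) + 34*1 = 22/15 + 34 = 532/15 ≈ 35.467)
K = 2226064/225 (K = (532/15 + (-2 + 2 + 8**2))**2 = (532/15 + (-2 + 2 + 64))**2 = (532/15 + 64)**2 = (1492/15)**2 = 2226064/225 ≈ 9893.6)
(K + 29359)/(41409 + (-3273 + 15222)) = (2226064/225 + 29359)/(41409 + (-3273 + 15222)) = 8831839/(225*(41409 + 11949)) = (8831839/225)/53358 = (8831839/225)*(1/53358) = 8831839/12005550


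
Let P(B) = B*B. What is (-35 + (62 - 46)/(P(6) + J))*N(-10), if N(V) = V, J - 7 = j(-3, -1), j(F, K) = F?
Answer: 346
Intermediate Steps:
J = 4 (J = 7 - 3 = 4)
P(B) = B²
(-35 + (62 - 46)/(P(6) + J))*N(-10) = (-35 + (62 - 46)/(6² + 4))*(-10) = (-35 + 16/(36 + 4))*(-10) = (-35 + 16/40)*(-10) = (-35 + 16*(1/40))*(-10) = (-35 + ⅖)*(-10) = -173/5*(-10) = 346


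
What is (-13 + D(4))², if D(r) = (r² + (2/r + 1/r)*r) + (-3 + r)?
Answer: 49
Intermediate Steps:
D(r) = r + r² (D(r) = (r² + (2/r + 1/r)*r) + (-3 + r) = (r² + (3/r)*r) + (-3 + r) = (r² + 3) + (-3 + r) = (3 + r²) + (-3 + r) = r + r²)
(-13 + D(4))² = (-13 + 4*(1 + 4))² = (-13 + 4*5)² = (-13 + 20)² = 7² = 49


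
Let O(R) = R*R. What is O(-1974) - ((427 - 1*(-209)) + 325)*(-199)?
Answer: 4087915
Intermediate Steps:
O(R) = R²
O(-1974) - ((427 - 1*(-209)) + 325)*(-199) = (-1974)² - ((427 - 1*(-209)) + 325)*(-199) = 3896676 - ((427 + 209) + 325)*(-199) = 3896676 - (636 + 325)*(-199) = 3896676 - 961*(-199) = 3896676 - 1*(-191239) = 3896676 + 191239 = 4087915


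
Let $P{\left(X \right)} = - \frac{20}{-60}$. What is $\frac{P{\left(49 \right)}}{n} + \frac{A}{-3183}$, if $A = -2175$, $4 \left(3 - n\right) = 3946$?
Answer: $\frac{4276103}{6260961} \approx 0.68298$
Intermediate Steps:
$P{\left(X \right)} = \frac{1}{3}$ ($P{\left(X \right)} = \left(-20\right) \left(- \frac{1}{60}\right) = \frac{1}{3}$)
$n = - \frac{1967}{2}$ ($n = 3 - \frac{1973}{2} = - \frac{1967}{2} \approx -983.5$)
$\frac{P{\left(49 \right)}}{n} + \frac{A}{-3183} = \frac{1}{3 \left(- \frac{1967}{2}\right)} - \frac{2175}{-3183} = \frac{1}{3} \left(- \frac{2}{1967}\right) - - \frac{725}{1061} = - \frac{2}{5901} + \frac{725}{1061} = \frac{4276103}{6260961}$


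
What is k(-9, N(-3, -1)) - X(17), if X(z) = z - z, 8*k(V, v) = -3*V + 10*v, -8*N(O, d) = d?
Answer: 113/32 ≈ 3.5313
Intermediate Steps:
N(O, d) = -d/8
k(V, v) = -3*V/8 + 5*v/4 (k(V, v) = (-3*V + 10*v)/8 = -3*V/8 + 5*v/4)
X(z) = 0
k(-9, N(-3, -1)) - X(17) = (-3/8*(-9) + 5*(-⅛*(-1))/4) - 1*0 = (27/8 + (5/4)*(⅛)) + 0 = (27/8 + 5/32) + 0 = 113/32 + 0 = 113/32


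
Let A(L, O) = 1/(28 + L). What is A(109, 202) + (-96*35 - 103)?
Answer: -474430/137 ≈ -3463.0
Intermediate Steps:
A(109, 202) + (-96*35 - 103) = 1/(28 + 109) + (-96*35 - 103) = 1/137 + (-3360 - 103) = 1/137 - 3463 = -474430/137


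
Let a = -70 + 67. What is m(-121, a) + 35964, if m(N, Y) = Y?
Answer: 35961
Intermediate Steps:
a = -3
m(-121, a) + 35964 = -3 + 35964 = 35961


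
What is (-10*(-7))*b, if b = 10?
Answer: 700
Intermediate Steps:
(-10*(-7))*b = -10*(-7)*10 = 70*10 = 700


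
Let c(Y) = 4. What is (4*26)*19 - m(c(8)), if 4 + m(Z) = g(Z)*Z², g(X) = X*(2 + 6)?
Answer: 1468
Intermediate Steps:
g(X) = 8*X (g(X) = X*8 = 8*X)
m(Z) = -4 + 8*Z³ (m(Z) = -4 + (8*Z)*Z² = -4 + 8*Z³)
(4*26)*19 - m(c(8)) = (4*26)*19 - (-4 + 8*4³) = 104*19 - (-4 + 8*64) = 1976 - (-4 + 512) = 1976 - 1*508 = 1976 - 508 = 1468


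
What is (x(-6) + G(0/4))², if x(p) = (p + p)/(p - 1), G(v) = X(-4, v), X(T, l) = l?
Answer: 144/49 ≈ 2.9388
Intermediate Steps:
G(v) = v
x(p) = 2*p/(-1 + p) (x(p) = (2*p)/(-1 + p) = 2*p/(-1 + p))
(x(-6) + G(0/4))² = (2*(-6)/(-1 - 6) + 0/4)² = (2*(-6)/(-7) + 0*(¼))² = (2*(-6)*(-⅐) + 0)² = (12/7 + 0)² = (12/7)² = 144/49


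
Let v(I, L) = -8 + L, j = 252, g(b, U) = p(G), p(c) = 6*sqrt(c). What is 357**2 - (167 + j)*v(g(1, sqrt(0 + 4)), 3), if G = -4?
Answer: 129544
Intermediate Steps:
g(b, U) = 12*I (g(b, U) = 6*sqrt(-4) = 6*(2*I) = 12*I)
357**2 - (167 + j)*v(g(1, sqrt(0 + 4)), 3) = 357**2 - (167 + 252)*(-8 + 3) = 127449 - 419*(-5) = 127449 - 1*(-2095) = 127449 + 2095 = 129544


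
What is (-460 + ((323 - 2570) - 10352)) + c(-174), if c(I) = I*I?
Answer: 17217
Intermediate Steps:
c(I) = I**2
(-460 + ((323 - 2570) - 10352)) + c(-174) = (-460 + ((323 - 2570) - 10352)) + (-174)**2 = (-460 + (-2247 - 10352)) + 30276 = (-460 - 12599) + 30276 = -13059 + 30276 = 17217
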